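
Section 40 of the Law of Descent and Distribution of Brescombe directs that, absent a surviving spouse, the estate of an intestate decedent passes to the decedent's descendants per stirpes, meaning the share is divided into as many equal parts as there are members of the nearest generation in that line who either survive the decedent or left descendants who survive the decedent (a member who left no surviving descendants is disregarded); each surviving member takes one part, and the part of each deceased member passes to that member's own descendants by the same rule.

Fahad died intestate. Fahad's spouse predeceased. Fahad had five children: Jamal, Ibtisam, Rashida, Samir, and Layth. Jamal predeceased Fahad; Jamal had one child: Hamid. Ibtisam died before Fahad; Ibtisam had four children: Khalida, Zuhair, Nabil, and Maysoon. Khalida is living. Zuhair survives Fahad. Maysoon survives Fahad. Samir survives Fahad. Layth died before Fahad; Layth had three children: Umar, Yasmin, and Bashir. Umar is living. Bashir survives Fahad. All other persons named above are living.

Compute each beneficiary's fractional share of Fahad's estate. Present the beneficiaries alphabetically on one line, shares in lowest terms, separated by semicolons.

Bashir 1/15; Hamid 1/5; Khalida 1/20; Maysoon 1/20; Nabil 1/20; Rashida 1/5; Samir 1/5; Umar 1/15; Yasmin 1/15; Zuhair 1/20

There is no surviving spouse, so the entire estate passes to Fahad's descendants per stirpes.
The estate is divided into 5 equal shares of 1/5 among Jamal, Ibtisam, Rashida, Samir, Layth.
Jamal predeceased; the 1/5 allotted to Jamal's branch passes to Jamal's issue by representation.
Hamid is the sole taker at this level and receives the full 1/5.
Ibtisam predeceased; the 1/5 allotted to Ibtisam's branch passes to Ibtisam's issue by representation.
The 1/5 is divided into 4 equal shares of 1/20 among Khalida, Zuhair, Nabil, Maysoon.
Khalida is living and takes 1/20.
Zuhair is living and takes 1/20.
Nabil is living and takes 1/20.
Maysoon is living and takes 1/20.
Rashida is living and takes 1/5.
Samir is living and takes 1/5.
Layth predeceased; the 1/5 allotted to Layth's branch passes to Layth's issue by representation.
The 1/5 is divided into 3 equal shares of 1/15 among Umar, Yasmin, Bashir.
Umar is living and takes 1/15.
Yasmin is living and takes 1/15.
Bashir is living and takes 1/15.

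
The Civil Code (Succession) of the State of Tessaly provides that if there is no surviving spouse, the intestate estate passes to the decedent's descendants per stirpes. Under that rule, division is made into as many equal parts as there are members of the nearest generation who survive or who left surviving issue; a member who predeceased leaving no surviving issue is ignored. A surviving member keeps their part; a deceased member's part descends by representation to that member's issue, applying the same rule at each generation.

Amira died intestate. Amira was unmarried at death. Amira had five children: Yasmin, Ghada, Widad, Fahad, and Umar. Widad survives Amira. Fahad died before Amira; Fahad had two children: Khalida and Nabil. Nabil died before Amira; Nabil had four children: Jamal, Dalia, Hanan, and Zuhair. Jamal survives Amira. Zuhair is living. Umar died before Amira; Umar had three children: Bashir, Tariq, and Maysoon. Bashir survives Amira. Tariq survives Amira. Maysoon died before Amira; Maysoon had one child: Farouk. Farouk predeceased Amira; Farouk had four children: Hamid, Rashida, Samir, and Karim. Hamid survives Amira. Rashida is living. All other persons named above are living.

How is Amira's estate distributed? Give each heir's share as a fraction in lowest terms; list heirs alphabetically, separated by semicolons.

There is no surviving spouse, so the entire estate passes to Amira's descendants per stirpes.
The estate is divided into 5 equal shares of 1/5 among Yasmin, Ghada, Widad, Fahad, Umar.
Yasmin is living and takes 1/5.
Ghada is living and takes 1/5.
Widad is living and takes 1/5.
Fahad predeceased; the 1/5 allotted to Fahad's branch passes to Fahad's issue by representation.
The 1/5 is divided into 2 equal shares of 1/10 among Khalida, Nabil.
Khalida is living and takes 1/10.
Nabil predeceased; the 1/10 allotted to Nabil's branch passes to Nabil's issue by representation.
The 1/10 is divided into 4 equal shares of 1/40 among Jamal, Dalia, Hanan, Zuhair.
Jamal is living and takes 1/40.
Dalia is living and takes 1/40.
Hanan is living and takes 1/40.
Zuhair is living and takes 1/40.
Umar predeceased; the 1/5 allotted to Umar's branch passes to Umar's issue by representation.
The 1/5 is divided into 3 equal shares of 1/15 among Bashir, Tariq, Maysoon.
Bashir is living and takes 1/15.
Tariq is living and takes 1/15.
Maysoon predeceased; the 1/15 allotted to Maysoon's branch passes to Maysoon's issue by representation.
Farouk's line is the sole branch at this level, so the full 1/15 passes to Farouk's issue by representation.
The 1/15 is divided into 4 equal shares of 1/60 among Hamid, Rashida, Samir, Karim.
Hamid is living and takes 1/60.
Rashida is living and takes 1/60.
Samir is living and takes 1/60.
Karim is living and takes 1/60.

Bashir 1/15; Dalia 1/40; Ghada 1/5; Hamid 1/60; Hanan 1/40; Jamal 1/40; Karim 1/60; Khalida 1/10; Rashida 1/60; Samir 1/60; Tariq 1/15; Widad 1/5; Yasmin 1/5; Zuhair 1/40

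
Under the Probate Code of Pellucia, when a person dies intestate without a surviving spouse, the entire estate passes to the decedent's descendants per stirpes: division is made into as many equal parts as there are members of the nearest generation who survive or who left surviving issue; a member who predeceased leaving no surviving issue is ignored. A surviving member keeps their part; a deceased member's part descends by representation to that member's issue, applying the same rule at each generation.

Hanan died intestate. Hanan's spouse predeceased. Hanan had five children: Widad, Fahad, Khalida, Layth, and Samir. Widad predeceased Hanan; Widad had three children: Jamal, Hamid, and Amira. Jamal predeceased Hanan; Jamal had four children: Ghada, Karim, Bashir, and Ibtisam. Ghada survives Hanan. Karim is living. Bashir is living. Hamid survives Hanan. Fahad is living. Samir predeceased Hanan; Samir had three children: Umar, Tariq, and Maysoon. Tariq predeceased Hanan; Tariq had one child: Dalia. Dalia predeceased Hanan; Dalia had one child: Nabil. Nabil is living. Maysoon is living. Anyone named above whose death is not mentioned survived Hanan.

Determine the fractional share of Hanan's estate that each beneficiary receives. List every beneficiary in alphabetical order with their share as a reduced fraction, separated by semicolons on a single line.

There is no surviving spouse, so the entire estate passes to Hanan's descendants per stirpes.
The estate is divided into 5 equal shares of 1/5 among Widad, Fahad, Khalida, Layth, Samir.
Widad predeceased; the 1/5 allotted to Widad's branch passes to Widad's issue by representation.
The 1/5 is divided into 3 equal shares of 1/15 among Jamal, Hamid, Amira.
Jamal predeceased; the 1/15 allotted to Jamal's branch passes to Jamal's issue by representation.
The 1/15 is divided into 4 equal shares of 1/60 among Ghada, Karim, Bashir, Ibtisam.
Ghada is living and takes 1/60.
Karim is living and takes 1/60.
Bashir is living and takes 1/60.
Ibtisam is living and takes 1/60.
Hamid is living and takes 1/15.
Amira is living and takes 1/15.
Fahad is living and takes 1/5.
Khalida is living and takes 1/5.
Layth is living and takes 1/5.
Samir predeceased; the 1/5 allotted to Samir's branch passes to Samir's issue by representation.
The 1/5 is divided into 3 equal shares of 1/15 among Umar, Tariq, Maysoon.
Umar is living and takes 1/15.
Tariq predeceased; the 1/15 allotted to Tariq's branch passes to Tariq's issue by representation.
Dalia's line is the sole branch at this level, so the full 1/15 passes to Dalia's issue by representation.
Nabil is the sole taker at this level and receives the full 1/15.
Maysoon is living and takes 1/15.

Amira 1/15; Bashir 1/60; Fahad 1/5; Ghada 1/60; Hamid 1/15; Ibtisam 1/60; Karim 1/60; Khalida 1/5; Layth 1/5; Maysoon 1/15; Nabil 1/15; Umar 1/15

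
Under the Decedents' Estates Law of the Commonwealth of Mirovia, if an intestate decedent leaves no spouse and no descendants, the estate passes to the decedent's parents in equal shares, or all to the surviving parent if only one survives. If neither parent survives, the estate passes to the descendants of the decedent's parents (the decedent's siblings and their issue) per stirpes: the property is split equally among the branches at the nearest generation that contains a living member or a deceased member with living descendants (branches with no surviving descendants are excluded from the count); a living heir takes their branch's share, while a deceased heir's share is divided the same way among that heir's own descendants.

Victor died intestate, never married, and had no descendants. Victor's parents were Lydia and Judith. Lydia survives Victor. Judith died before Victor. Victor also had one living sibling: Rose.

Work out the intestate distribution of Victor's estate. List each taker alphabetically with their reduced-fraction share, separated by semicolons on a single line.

Only one parent, Lydia, survives, so Lydia takes the entire estate. The siblings take nothing because a surviving parent has priority.

Lydia 1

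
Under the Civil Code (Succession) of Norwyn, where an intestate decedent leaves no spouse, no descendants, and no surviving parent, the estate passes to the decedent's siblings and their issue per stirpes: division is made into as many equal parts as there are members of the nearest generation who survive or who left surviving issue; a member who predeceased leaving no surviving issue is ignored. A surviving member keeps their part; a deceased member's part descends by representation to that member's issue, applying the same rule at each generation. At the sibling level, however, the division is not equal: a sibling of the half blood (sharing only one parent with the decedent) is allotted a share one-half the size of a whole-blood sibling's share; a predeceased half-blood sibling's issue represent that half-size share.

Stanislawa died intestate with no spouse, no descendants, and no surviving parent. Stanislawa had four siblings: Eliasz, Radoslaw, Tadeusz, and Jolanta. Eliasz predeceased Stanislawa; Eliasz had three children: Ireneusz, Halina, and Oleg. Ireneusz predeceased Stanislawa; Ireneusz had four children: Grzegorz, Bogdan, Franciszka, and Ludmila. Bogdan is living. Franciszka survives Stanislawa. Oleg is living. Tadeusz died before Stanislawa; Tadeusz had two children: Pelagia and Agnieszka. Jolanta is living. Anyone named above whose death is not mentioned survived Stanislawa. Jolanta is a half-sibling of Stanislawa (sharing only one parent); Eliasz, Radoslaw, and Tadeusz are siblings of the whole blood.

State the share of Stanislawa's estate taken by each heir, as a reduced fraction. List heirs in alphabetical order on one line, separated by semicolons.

Agnieszka 1/7; Bogdan 1/42; Franciszka 1/42; Grzegorz 1/42; Halina 2/21; Jolanta 1/7; Ludmila 1/42; Oleg 2/21; Pelagia 1/7; Radoslaw 2/7

No spouse, descendants, or parent survives, so the estate passes to Stanislawa's siblings per stirpes.
Half-blood siblings count for one-half the weight of whole-blood siblings at the initial division.
Dividing 1 in proportion to weights (total weight 7/2): Eliasz (weight 1) → 2/7; Radoslaw (weight 1) → 2/7; Tadeusz (weight 1) → 2/7; Jolanta (weight 1/2) → 1/7.
Eliasz predeceased; the 2/7 allotted to Eliasz's branch passes to Eliasz's issue by representation.
The 2/7 is divided into 3 equal shares of 2/21 among Ireneusz, Halina, Oleg.
Ireneusz predeceased; the 2/21 allotted to Ireneusz's branch passes to Ireneusz's issue by representation.
The 2/21 is divided into 4 equal shares of 1/42 among Grzegorz, Bogdan, Franciszka, Ludmila.
Grzegorz is living and takes 1/42.
Bogdan is living and takes 1/42.
Franciszka is living and takes 1/42.
Ludmila is living and takes 1/42.
Halina is living and takes 2/21.
Oleg is living and takes 2/21.
Radoslaw is living and takes 2/7.
Tadeusz predeceased; the 2/7 allotted to Tadeusz's branch passes to Tadeusz's issue by representation.
The 2/7 is divided into 2 equal shares of 1/7 among Pelagia, Agnieszka.
Pelagia is living and takes 1/7.
Agnieszka is living and takes 1/7.
Jolanta is living and takes 1/7.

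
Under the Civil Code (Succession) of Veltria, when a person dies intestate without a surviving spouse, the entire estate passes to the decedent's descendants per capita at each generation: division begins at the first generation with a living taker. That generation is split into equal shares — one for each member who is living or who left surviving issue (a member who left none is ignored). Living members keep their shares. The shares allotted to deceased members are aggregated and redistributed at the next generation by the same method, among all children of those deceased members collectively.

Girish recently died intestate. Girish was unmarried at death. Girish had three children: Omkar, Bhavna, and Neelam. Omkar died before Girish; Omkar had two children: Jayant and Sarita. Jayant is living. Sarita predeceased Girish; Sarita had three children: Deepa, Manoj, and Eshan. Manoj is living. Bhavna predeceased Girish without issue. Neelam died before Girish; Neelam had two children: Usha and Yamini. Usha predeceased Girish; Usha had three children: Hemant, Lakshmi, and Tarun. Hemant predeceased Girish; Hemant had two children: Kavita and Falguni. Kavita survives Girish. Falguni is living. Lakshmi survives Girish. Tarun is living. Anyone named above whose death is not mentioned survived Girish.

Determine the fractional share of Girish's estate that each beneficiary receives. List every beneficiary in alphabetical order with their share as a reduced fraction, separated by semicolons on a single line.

There is no surviving spouse, so the entire estate passes to Girish's descendants per capita at each generation.
No one at generation 1 (Omkar, Neelam) is living; moving to the next generation.
At generation 2 (Jayant, Sarita, Usha, Yamini) there are 4 shares of (1)/4 = 1/4 each.
Living: Jayant and Yamini — each takes 1/4.
Deceased: Sarita and Usha. Their combined 1/2 is pooled and carried to generation 3.
At generation 3 (Deepa, Manoj, Eshan, Hemant, Lakshmi, Tarun) there are 6 shares of (1/2)/6 = 1/12 each.
Living: Deepa, Manoj, Eshan, Lakshmi, and Tarun — each takes 1/12.
Deceased: Hemant. That 1/12 share is carried to generation 4.
At generation 4 (Kavita, Falguni) there are 2 shares of (1/12)/2 = 1/24 each.
Living: Kavita and Falguni — each takes 1/24.

Deepa 1/12; Eshan 1/12; Falguni 1/24; Jayant 1/4; Kavita 1/24; Lakshmi 1/12; Manoj 1/12; Tarun 1/12; Yamini 1/4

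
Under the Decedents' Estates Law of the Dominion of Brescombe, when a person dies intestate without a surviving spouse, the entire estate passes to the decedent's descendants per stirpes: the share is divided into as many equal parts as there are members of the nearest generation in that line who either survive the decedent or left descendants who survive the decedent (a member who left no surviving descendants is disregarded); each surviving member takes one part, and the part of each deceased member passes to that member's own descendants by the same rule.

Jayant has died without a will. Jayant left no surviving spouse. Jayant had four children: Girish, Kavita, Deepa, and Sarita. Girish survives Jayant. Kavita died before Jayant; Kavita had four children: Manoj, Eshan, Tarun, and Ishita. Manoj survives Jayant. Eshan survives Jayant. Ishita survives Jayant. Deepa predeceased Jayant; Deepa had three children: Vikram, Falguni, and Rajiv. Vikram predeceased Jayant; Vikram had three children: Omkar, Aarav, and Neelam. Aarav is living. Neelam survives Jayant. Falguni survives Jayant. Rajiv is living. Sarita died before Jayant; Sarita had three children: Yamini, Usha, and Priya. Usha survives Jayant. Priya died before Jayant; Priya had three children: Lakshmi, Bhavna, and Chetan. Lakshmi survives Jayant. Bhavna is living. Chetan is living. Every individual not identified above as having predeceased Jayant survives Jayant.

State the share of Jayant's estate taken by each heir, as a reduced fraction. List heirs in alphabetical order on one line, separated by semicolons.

There is no surviving spouse, so the entire estate passes to Jayant's descendants per stirpes.
The estate is divided into 4 equal shares of 1/4 among Girish, Kavita, Deepa, Sarita.
Girish is living and takes 1/4.
Kavita predeceased; the 1/4 allotted to Kavita's branch passes to Kavita's issue by representation.
The 1/4 is divided into 4 equal shares of 1/16 among Manoj, Eshan, Tarun, Ishita.
Manoj is living and takes 1/16.
Eshan is living and takes 1/16.
Tarun is living and takes 1/16.
Ishita is living and takes 1/16.
Deepa predeceased; the 1/4 allotted to Deepa's branch passes to Deepa's issue by representation.
The 1/4 is divided into 3 equal shares of 1/12 among Vikram, Falguni, Rajiv.
Vikram predeceased; the 1/12 allotted to Vikram's branch passes to Vikram's issue by representation.
The 1/12 is divided into 3 equal shares of 1/36 among Omkar, Aarav, Neelam.
Omkar is living and takes 1/36.
Aarav is living and takes 1/36.
Neelam is living and takes 1/36.
Falguni is living and takes 1/12.
Rajiv is living and takes 1/12.
Sarita predeceased; the 1/4 allotted to Sarita's branch passes to Sarita's issue by representation.
The 1/4 is divided into 3 equal shares of 1/12 among Yamini, Usha, Priya.
Yamini is living and takes 1/12.
Usha is living and takes 1/12.
Priya predeceased; the 1/12 allotted to Priya's branch passes to Priya's issue by representation.
The 1/12 is divided into 3 equal shares of 1/36 among Lakshmi, Bhavna, Chetan.
Lakshmi is living and takes 1/36.
Bhavna is living and takes 1/36.
Chetan is living and takes 1/36.

Aarav 1/36; Bhavna 1/36; Chetan 1/36; Eshan 1/16; Falguni 1/12; Girish 1/4; Ishita 1/16; Lakshmi 1/36; Manoj 1/16; Neelam 1/36; Omkar 1/36; Rajiv 1/12; Tarun 1/16; Usha 1/12; Yamini 1/12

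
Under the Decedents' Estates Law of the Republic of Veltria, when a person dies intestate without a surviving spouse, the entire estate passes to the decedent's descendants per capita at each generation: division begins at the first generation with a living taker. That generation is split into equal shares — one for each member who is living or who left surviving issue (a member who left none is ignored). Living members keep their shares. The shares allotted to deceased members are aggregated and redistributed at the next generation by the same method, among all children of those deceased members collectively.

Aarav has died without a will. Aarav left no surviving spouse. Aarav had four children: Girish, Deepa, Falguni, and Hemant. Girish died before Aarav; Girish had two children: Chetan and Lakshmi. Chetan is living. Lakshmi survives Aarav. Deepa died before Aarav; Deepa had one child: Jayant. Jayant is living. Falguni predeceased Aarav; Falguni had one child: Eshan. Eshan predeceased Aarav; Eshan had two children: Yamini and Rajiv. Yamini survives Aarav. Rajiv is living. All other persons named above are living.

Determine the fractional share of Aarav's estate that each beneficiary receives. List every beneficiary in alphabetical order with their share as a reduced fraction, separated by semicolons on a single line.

Chetan 3/16; Hemant 1/4; Jayant 3/16; Lakshmi 3/16; Rajiv 3/32; Yamini 3/32

There is no surviving spouse, so the entire estate passes to Aarav's descendants per capita at each generation.
At generation 1 (Girish, Deepa, Falguni, Hemant) there are 4 shares of (1)/4 = 1/4 each.
Living: Hemant — each takes 1/4.
Deceased: Girish, Deepa, and Falguni. Their combined 3/4 is pooled and carried to generation 2.
At generation 2 (Chetan, Lakshmi, Jayant, Eshan) there are 4 shares of (3/4)/4 = 3/16 each.
Living: Chetan, Lakshmi, and Jayant — each takes 3/16.
Deceased: Eshan. That 3/16 share is carried to generation 3.
At generation 3 (Yamini, Rajiv) there are 2 shares of (3/16)/2 = 3/32 each.
Living: Yamini and Rajiv — each takes 3/32.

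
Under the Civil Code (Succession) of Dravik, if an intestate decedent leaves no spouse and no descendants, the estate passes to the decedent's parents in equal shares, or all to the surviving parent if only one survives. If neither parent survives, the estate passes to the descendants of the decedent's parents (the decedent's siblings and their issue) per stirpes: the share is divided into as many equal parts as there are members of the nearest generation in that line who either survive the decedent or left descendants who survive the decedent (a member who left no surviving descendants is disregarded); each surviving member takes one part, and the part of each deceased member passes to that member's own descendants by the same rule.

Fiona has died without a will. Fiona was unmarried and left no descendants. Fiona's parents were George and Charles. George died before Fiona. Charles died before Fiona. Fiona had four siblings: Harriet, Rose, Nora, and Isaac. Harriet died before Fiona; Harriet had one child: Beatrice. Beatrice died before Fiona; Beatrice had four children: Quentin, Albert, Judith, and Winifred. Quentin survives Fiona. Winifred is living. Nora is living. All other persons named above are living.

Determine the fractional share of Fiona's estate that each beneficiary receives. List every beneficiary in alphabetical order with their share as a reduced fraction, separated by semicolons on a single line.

Albert 1/16; Isaac 1/4; Judith 1/16; Nora 1/4; Quentin 1/16; Rose 1/4; Winifred 1/16

Neither parent survives and there are no descendants, so the estate passes to Fiona's siblings and their issue per stirpes.
The estate is divided into 4 equal shares of 1/4 among Harriet, Rose, Nora, Isaac.
Harriet predeceased; the 1/4 allotted to Harriet's branch passes to Harriet's issue by representation.
Beatrice's line is the sole branch at this level, so the full 1/4 passes to Beatrice's issue by representation.
The 1/4 is divided into 4 equal shares of 1/16 among Quentin, Albert, Judith, Winifred.
Quentin is living and takes 1/16.
Albert is living and takes 1/16.
Judith is living and takes 1/16.
Winifred is living and takes 1/16.
Rose is living and takes 1/4.
Nora is living and takes 1/4.
Isaac is living and takes 1/4.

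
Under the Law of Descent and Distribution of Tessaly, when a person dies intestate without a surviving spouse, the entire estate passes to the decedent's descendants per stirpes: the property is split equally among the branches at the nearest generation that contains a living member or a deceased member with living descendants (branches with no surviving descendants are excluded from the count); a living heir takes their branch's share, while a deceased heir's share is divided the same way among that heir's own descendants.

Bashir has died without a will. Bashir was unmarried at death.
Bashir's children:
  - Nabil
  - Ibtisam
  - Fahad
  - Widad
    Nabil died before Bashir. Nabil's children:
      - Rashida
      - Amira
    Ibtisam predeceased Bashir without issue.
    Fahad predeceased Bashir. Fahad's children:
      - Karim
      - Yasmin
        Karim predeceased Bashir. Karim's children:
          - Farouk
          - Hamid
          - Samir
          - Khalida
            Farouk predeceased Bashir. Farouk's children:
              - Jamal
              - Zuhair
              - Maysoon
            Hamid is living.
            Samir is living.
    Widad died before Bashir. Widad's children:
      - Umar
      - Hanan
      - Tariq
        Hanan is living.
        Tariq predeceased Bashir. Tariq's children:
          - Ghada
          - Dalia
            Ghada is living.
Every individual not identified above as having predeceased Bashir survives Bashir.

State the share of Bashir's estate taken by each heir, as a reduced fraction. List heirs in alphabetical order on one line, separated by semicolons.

Amira 1/6; Dalia 1/18; Ghada 1/18; Hamid 1/24; Hanan 1/9; Jamal 1/72; Khalida 1/24; Maysoon 1/72; Rashida 1/6; Samir 1/24; Umar 1/9; Yasmin 1/6; Zuhair 1/72

There is no surviving spouse, so the entire estate passes to Bashir's descendants per stirpes.
Ibtisam left no surviving issue, so that branch lapses and is disregarded.
The estate is divided into 3 equal shares of 1/3 among Nabil, Fahad, Widad.
Nabil predeceased; the 1/3 allotted to Nabil's branch passes to Nabil's issue by representation.
The 1/3 is divided into 2 equal shares of 1/6 among Rashida, Amira.
Rashida is living and takes 1/6.
Amira is living and takes 1/6.
Fahad predeceased; the 1/3 allotted to Fahad's branch passes to Fahad's issue by representation.
The 1/3 is divided into 2 equal shares of 1/6 among Karim, Yasmin.
Karim predeceased; the 1/6 allotted to Karim's branch passes to Karim's issue by representation.
The 1/6 is divided into 4 equal shares of 1/24 among Farouk, Hamid, Samir, Khalida.
Farouk predeceased; the 1/24 allotted to Farouk's branch passes to Farouk's issue by representation.
The 1/24 is divided into 3 equal shares of 1/72 among Jamal, Zuhair, Maysoon.
Jamal is living and takes 1/72.
Zuhair is living and takes 1/72.
Maysoon is living and takes 1/72.
Hamid is living and takes 1/24.
Samir is living and takes 1/24.
Khalida is living and takes 1/24.
Yasmin is living and takes 1/6.
Widad predeceased; the 1/3 allotted to Widad's branch passes to Widad's issue by representation.
The 1/3 is divided into 3 equal shares of 1/9 among Umar, Hanan, Tariq.
Umar is living and takes 1/9.
Hanan is living and takes 1/9.
Tariq predeceased; the 1/9 allotted to Tariq's branch passes to Tariq's issue by representation.
The 1/9 is divided into 2 equal shares of 1/18 among Ghada, Dalia.
Ghada is living and takes 1/18.
Dalia is living and takes 1/18.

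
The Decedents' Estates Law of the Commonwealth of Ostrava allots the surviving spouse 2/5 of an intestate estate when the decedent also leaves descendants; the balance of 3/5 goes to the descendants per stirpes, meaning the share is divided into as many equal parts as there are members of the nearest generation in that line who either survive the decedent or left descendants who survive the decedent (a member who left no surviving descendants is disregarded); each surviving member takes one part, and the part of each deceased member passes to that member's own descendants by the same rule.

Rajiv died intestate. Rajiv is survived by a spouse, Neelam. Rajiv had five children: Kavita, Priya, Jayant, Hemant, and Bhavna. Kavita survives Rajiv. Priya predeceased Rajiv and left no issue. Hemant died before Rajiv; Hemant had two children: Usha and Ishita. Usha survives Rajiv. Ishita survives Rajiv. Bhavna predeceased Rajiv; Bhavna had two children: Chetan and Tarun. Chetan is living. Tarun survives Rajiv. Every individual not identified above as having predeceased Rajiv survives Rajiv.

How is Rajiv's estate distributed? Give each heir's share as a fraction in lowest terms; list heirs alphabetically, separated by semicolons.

Neelam, as surviving spouse, takes 2/5.
The remaining 3/5 passes to Rajiv's descendants per stirpes.
Priya left no surviving issue, so that branch lapses and is disregarded.
The 3/5 is divided into 4 equal shares of 3/20 among Kavita, Jayant, Hemant, Bhavna.
Kavita is living and takes 3/20.
Jayant is living and takes 3/20.
Hemant predeceased; the 3/20 allotted to Hemant's branch passes to Hemant's issue by representation.
The 3/20 is divided into 2 equal shares of 3/40 among Usha, Ishita.
Usha is living and takes 3/40.
Ishita is living and takes 3/40.
Bhavna predeceased; the 3/20 allotted to Bhavna's branch passes to Bhavna's issue by representation.
The 3/20 is divided into 2 equal shares of 3/40 among Chetan, Tarun.
Chetan is living and takes 3/40.
Tarun is living and takes 3/40.

Chetan 3/40; Ishita 3/40; Jayant 3/20; Kavita 3/20; Neelam 2/5; Tarun 3/40; Usha 3/40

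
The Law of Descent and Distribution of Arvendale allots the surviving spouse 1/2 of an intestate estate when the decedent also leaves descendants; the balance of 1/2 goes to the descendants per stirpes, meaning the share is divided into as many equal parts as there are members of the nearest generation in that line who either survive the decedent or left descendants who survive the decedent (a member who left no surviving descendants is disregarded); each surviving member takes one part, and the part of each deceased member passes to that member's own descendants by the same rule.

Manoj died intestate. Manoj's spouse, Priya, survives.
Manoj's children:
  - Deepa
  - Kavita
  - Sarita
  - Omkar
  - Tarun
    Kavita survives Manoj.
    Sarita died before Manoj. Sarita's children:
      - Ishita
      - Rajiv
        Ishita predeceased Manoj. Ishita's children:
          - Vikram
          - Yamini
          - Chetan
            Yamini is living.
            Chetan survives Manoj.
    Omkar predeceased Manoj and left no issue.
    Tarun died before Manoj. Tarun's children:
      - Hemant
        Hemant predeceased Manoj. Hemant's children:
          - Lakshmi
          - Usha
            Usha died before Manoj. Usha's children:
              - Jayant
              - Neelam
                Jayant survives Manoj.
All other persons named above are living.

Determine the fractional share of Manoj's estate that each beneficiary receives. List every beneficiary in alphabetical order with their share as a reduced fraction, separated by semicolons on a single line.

Chetan 1/48; Deepa 1/8; Jayant 1/32; Kavita 1/8; Lakshmi 1/16; Neelam 1/32; Priya 1/2; Rajiv 1/16; Vikram 1/48; Yamini 1/48

Priya, as surviving spouse, takes 1/2.
The remaining 1/2 passes to Manoj's descendants per stirpes.
Omkar left no surviving issue, so that branch lapses and is disregarded.
The 1/2 is divided into 4 equal shares of 1/8 among Deepa, Kavita, Sarita, Tarun.
Deepa is living and takes 1/8.
Kavita is living and takes 1/8.
Sarita predeceased; the 1/8 allotted to Sarita's branch passes to Sarita's issue by representation.
The 1/8 is divided into 2 equal shares of 1/16 among Ishita, Rajiv.
Ishita predeceased; the 1/16 allotted to Ishita's branch passes to Ishita's issue by representation.
The 1/16 is divided into 3 equal shares of 1/48 among Vikram, Yamini, Chetan.
Vikram is living and takes 1/48.
Yamini is living and takes 1/48.
Chetan is living and takes 1/48.
Rajiv is living and takes 1/16.
Tarun predeceased; the 1/8 allotted to Tarun's branch passes to Tarun's issue by representation.
Hemant's line is the sole branch at this level, so the full 1/8 passes to Hemant's issue by representation.
The 1/8 is divided into 2 equal shares of 1/16 among Lakshmi, Usha.
Lakshmi is living and takes 1/16.
Usha predeceased; the 1/16 allotted to Usha's branch passes to Usha's issue by representation.
The 1/16 is divided into 2 equal shares of 1/32 among Jayant, Neelam.
Jayant is living and takes 1/32.
Neelam is living and takes 1/32.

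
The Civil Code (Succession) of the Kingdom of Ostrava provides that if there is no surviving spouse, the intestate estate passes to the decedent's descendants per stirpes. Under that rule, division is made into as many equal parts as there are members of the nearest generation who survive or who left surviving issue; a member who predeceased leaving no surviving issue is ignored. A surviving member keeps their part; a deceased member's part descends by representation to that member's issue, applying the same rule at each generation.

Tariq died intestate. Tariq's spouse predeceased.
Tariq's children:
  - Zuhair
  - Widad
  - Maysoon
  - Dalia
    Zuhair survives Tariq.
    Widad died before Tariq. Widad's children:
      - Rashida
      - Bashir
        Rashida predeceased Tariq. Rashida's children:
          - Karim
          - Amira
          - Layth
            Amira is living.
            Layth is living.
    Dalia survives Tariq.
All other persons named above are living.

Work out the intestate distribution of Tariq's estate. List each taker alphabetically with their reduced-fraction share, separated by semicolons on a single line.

There is no surviving spouse, so the entire estate passes to Tariq's descendants per stirpes.
The estate is divided into 4 equal shares of 1/4 among Zuhair, Widad, Maysoon, Dalia.
Zuhair is living and takes 1/4.
Widad predeceased; the 1/4 allotted to Widad's branch passes to Widad's issue by representation.
The 1/4 is divided into 2 equal shares of 1/8 among Rashida, Bashir.
Rashida predeceased; the 1/8 allotted to Rashida's branch passes to Rashida's issue by representation.
The 1/8 is divided into 3 equal shares of 1/24 among Karim, Amira, Layth.
Karim is living and takes 1/24.
Amira is living and takes 1/24.
Layth is living and takes 1/24.
Bashir is living and takes 1/8.
Maysoon is living and takes 1/4.
Dalia is living and takes 1/4.

Amira 1/24; Bashir 1/8; Dalia 1/4; Karim 1/24; Layth 1/24; Maysoon 1/4; Zuhair 1/4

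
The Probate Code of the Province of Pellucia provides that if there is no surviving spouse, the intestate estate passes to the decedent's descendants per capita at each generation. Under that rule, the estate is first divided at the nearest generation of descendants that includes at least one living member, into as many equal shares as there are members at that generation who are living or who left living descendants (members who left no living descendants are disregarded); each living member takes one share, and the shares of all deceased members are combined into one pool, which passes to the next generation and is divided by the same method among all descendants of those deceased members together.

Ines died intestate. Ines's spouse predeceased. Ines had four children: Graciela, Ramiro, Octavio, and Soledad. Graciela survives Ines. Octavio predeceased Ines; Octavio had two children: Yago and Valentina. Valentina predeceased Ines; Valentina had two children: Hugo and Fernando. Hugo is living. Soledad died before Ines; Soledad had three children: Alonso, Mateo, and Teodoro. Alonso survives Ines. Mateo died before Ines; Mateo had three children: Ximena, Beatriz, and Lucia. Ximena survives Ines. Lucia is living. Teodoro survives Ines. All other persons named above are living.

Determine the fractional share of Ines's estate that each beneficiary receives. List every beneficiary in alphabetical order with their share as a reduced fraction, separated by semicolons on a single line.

There is no surviving spouse, so the entire estate passes to Ines's descendants per capita at each generation.
At generation 1 (Graciela, Ramiro, Octavio, Soledad) there are 4 shares of (1)/4 = 1/4 each.
Living: Graciela and Ramiro — each takes 1/4.
Deceased: Octavio and Soledad. Their combined 1/2 is pooled and carried to generation 2.
At generation 2 (Yago, Valentina, Alonso, Mateo, Teodoro) there are 5 shares of (1/2)/5 = 1/10 each.
Living: Yago, Alonso, and Teodoro — each takes 1/10.
Deceased: Valentina and Mateo. Their combined 1/5 is pooled and carried to generation 3.
At generation 3 (Hugo, Fernando, Ximena, Beatriz, Lucia) there are 5 shares of (1/5)/5 = 1/25 each.
Living: Hugo, Fernando, Ximena, Beatriz, and Lucia — each takes 1/25.

Alonso 1/10; Beatriz 1/25; Fernando 1/25; Graciela 1/4; Hugo 1/25; Lucia 1/25; Ramiro 1/4; Teodoro 1/10; Ximena 1/25; Yago 1/10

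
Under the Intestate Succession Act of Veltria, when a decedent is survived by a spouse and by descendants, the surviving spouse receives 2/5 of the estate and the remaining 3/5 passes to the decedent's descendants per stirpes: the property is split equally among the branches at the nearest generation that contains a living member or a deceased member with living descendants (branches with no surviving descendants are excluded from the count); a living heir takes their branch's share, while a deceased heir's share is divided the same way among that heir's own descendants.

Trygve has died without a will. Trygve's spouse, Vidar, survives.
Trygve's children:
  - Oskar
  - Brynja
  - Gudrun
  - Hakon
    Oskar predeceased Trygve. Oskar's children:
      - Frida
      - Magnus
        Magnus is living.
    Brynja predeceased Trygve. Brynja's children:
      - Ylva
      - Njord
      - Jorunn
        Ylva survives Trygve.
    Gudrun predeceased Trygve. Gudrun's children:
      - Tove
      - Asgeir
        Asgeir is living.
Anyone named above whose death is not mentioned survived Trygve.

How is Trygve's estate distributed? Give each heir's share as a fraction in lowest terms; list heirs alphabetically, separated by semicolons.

Asgeir 3/40; Frida 3/40; Hakon 3/20; Jorunn 1/20; Magnus 3/40; Njord 1/20; Tove 3/40; Vidar 2/5; Ylva 1/20

Vidar, as surviving spouse, takes 2/5.
The remaining 3/5 passes to Trygve's descendants per stirpes.
The 3/5 is divided into 4 equal shares of 3/20 among Oskar, Brynja, Gudrun, Hakon.
Oskar predeceased; the 3/20 allotted to Oskar's branch passes to Oskar's issue by representation.
The 3/20 is divided into 2 equal shares of 3/40 among Frida, Magnus.
Frida is living and takes 3/40.
Magnus is living and takes 3/40.
Brynja predeceased; the 3/20 allotted to Brynja's branch passes to Brynja's issue by representation.
The 3/20 is divided into 3 equal shares of 1/20 among Ylva, Njord, Jorunn.
Ylva is living and takes 1/20.
Njord is living and takes 1/20.
Jorunn is living and takes 1/20.
Gudrun predeceased; the 3/20 allotted to Gudrun's branch passes to Gudrun's issue by representation.
The 3/20 is divided into 2 equal shares of 3/40 among Tove, Asgeir.
Tove is living and takes 3/40.
Asgeir is living and takes 3/40.
Hakon is living and takes 3/20.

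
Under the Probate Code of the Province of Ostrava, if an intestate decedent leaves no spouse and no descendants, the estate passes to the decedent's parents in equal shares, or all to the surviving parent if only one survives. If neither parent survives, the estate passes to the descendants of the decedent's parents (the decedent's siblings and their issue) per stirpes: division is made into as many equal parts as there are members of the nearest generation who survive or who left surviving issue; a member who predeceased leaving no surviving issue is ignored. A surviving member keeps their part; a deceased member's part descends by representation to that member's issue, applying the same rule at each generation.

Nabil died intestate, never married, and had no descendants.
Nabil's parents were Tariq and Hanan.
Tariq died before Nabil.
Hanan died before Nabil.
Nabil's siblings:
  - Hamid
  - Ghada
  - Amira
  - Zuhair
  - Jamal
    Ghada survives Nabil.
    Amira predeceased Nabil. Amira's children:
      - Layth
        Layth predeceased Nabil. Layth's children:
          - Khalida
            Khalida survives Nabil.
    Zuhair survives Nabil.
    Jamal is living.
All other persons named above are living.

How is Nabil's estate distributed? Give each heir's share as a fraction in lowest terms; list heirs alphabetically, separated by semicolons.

Ghada 1/5; Hamid 1/5; Jamal 1/5; Khalida 1/5; Zuhair 1/5

Neither parent survives and there are no descendants, so the estate passes to Nabil's siblings and their issue per stirpes.
The estate is divided into 5 equal shares of 1/5 among Hamid, Ghada, Amira, Zuhair, Jamal.
Hamid is living and takes 1/5.
Ghada is living and takes 1/5.
Amira predeceased; the 1/5 allotted to Amira's branch passes to Amira's issue by representation.
Layth's line is the sole branch at this level, so the full 1/5 passes to Layth's issue by representation.
Khalida is the sole taker at this level and receives the full 1/5.
Zuhair is living and takes 1/5.
Jamal is living and takes 1/5.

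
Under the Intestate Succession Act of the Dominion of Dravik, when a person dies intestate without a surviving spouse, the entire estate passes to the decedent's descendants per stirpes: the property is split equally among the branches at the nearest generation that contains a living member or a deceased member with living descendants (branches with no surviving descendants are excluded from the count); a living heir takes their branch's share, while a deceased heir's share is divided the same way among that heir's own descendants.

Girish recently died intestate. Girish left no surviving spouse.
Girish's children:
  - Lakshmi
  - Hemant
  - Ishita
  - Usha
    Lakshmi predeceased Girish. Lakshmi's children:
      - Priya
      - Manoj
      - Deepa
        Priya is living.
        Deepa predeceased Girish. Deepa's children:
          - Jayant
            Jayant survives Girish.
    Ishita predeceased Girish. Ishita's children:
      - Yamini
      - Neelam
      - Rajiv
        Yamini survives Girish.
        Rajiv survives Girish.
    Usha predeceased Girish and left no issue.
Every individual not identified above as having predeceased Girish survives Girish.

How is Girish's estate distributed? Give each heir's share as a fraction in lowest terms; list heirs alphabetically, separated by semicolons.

There is no surviving spouse, so the entire estate passes to Girish's descendants per stirpes.
Usha left no surviving issue, so that branch lapses and is disregarded.
The estate is divided into 3 equal shares of 1/3 among Lakshmi, Hemant, Ishita.
Lakshmi predeceased; the 1/3 allotted to Lakshmi's branch passes to Lakshmi's issue by representation.
The 1/3 is divided into 3 equal shares of 1/9 among Priya, Manoj, Deepa.
Priya is living and takes 1/9.
Manoj is living and takes 1/9.
Deepa predeceased; the 1/9 allotted to Deepa's branch passes to Deepa's issue by representation.
Jayant is the sole taker at this level and receives the full 1/9.
Hemant is living and takes 1/3.
Ishita predeceased; the 1/3 allotted to Ishita's branch passes to Ishita's issue by representation.
The 1/3 is divided into 3 equal shares of 1/9 among Yamini, Neelam, Rajiv.
Yamini is living and takes 1/9.
Neelam is living and takes 1/9.
Rajiv is living and takes 1/9.

Hemant 1/3; Jayant 1/9; Manoj 1/9; Neelam 1/9; Priya 1/9; Rajiv 1/9; Yamini 1/9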